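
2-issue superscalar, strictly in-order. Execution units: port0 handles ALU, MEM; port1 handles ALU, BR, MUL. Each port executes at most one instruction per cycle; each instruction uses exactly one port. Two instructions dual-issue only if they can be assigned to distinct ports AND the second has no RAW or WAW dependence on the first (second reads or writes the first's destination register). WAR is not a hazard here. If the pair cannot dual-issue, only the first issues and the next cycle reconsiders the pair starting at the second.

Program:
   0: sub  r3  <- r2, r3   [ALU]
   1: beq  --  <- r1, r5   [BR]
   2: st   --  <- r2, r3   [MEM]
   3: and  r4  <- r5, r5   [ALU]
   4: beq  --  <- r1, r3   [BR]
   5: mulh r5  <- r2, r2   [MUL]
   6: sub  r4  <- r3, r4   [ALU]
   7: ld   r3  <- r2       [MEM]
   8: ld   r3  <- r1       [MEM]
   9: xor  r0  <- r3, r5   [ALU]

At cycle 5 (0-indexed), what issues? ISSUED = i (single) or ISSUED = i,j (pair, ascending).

ISSUED = 8

[0] i0/i1  sub.ALU+beq.BR  -- pair
[1] i2/i3  st.MEM+and.ALU  -- pair
[2] i4  beq.BR  -- no-port BR/MUL
[3] i5/i6  mulh.MUL+sub.ALU  -- pair
[4] i7  ld.MEM  -- no-port MEM/MEM
[5] i8  ld.MEM  -- RAW r3
[6] i9  xor.ALU  -- tail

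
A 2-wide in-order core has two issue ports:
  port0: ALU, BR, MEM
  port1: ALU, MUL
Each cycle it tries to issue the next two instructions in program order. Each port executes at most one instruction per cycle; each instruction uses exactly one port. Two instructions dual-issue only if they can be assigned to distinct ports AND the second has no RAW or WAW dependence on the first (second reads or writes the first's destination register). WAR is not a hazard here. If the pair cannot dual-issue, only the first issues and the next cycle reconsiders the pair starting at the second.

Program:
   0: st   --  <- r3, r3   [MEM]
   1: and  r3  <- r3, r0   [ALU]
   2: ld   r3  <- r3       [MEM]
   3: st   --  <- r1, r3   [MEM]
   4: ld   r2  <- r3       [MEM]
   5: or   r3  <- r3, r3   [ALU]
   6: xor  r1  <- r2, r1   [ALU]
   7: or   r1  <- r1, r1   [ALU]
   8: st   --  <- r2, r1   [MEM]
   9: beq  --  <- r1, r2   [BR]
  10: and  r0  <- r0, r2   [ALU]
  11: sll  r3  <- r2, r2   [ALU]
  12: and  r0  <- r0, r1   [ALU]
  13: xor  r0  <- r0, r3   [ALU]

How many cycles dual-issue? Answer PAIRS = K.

PAIRS = 4

  cy0 -> i0&i1 (st/and) pair
  cy1 -> i2 (ld) no-port MEM/MEM
  cy2 -> i3 (st) no-port MEM/MEM
  cy3 -> i4&i5 (ld/or) pair
  cy4 -> i6 (xor) RAW+WAW r1
  cy5 -> i7 (or) RAW r1
  cy6 -> i8 (st) no-port MEM/BR
  cy7 -> i9&i10 (beq/and) pair
  cy8 -> i11&i12 (sll/and) pair
  cy9 -> i13 (xor) tail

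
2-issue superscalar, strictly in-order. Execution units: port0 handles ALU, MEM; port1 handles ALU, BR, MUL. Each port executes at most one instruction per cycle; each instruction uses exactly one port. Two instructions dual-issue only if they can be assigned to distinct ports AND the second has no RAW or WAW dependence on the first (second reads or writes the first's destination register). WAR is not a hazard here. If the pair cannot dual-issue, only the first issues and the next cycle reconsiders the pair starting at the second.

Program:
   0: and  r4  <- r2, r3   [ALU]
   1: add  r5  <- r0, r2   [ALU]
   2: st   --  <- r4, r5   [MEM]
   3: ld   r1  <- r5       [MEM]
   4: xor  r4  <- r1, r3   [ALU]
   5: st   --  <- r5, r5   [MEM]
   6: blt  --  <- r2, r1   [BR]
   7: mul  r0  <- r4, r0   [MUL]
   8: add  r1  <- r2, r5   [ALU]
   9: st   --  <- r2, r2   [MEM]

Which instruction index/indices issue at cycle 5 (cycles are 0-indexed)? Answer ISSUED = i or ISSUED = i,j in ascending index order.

ISSUED = 7,8

#0 head=0: and.ALU add.ALU i0/i1 pair
#1 head=2: st.MEM i2 no-port MEM/MEM
#2 head=3: ld.MEM i3 RAW r1
#3 head=4: xor.ALU st.MEM i4/i5 pair
#4 head=6: blt.BR i6 no-port BR/MUL
#5 head=7: mul.MUL add.ALU i7/i8 pair
#6 head=9: st.MEM i9 tail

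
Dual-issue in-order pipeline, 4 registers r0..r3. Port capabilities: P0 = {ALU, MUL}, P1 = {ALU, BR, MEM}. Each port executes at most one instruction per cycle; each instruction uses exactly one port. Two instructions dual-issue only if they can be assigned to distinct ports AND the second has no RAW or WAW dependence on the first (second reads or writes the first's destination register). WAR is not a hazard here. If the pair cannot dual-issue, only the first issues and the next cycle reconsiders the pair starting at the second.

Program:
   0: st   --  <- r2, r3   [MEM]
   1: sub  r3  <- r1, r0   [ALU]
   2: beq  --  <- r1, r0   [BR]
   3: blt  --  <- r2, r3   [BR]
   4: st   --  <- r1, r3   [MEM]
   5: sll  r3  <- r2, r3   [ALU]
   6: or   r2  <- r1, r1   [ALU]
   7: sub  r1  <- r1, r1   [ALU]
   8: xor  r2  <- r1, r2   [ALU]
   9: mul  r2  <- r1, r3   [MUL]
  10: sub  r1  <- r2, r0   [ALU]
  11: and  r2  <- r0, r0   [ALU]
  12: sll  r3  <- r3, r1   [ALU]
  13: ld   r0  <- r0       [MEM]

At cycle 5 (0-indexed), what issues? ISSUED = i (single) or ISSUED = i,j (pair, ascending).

  cy0 -> i0+i1 (st+sub) 2-wide
  cy1 -> i2 (beq) no-port BR/BR
  cy2 -> i3 (blt) no-port BR/MEM
  cy3 -> i4+i5 (st+sll) 2-wide
  cy4 -> i6+i7 (or+sub) 2-wide
  cy5 -> i8 (xor) WAW r2
  cy6 -> i9 (mul) RAW r2
  cy7 -> i10+i11 (sub+and) 2-wide
  cy8 -> i12+i13 (sll+ld) 2-wide

ISSUED = 8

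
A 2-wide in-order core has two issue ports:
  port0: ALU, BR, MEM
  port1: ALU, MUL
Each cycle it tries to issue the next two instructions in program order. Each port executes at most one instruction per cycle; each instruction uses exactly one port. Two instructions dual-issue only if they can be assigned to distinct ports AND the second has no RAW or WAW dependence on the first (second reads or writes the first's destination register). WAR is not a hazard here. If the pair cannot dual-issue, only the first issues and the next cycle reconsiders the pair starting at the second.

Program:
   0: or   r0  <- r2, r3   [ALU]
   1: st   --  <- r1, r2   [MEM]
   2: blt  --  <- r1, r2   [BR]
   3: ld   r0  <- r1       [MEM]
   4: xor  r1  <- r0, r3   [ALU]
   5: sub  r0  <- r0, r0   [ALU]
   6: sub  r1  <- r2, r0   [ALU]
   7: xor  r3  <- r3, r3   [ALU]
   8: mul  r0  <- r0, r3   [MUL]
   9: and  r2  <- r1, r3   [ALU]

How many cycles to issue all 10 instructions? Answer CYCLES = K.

[0] i0/i1  or.ALU+st.MEM  -- 2-wide
[1] i2  blt.BR  -- no-port BR/MEM
[2] i3  ld.MEM  -- RAW r0
[3] i4/i5  xor.ALU+sub.ALU  -- 2-wide
[4] i6/i7  sub.ALU+xor.ALU  -- 2-wide
[5] i8/i9  mul.MUL+and.ALU  -- 2-wide

CYCLES = 6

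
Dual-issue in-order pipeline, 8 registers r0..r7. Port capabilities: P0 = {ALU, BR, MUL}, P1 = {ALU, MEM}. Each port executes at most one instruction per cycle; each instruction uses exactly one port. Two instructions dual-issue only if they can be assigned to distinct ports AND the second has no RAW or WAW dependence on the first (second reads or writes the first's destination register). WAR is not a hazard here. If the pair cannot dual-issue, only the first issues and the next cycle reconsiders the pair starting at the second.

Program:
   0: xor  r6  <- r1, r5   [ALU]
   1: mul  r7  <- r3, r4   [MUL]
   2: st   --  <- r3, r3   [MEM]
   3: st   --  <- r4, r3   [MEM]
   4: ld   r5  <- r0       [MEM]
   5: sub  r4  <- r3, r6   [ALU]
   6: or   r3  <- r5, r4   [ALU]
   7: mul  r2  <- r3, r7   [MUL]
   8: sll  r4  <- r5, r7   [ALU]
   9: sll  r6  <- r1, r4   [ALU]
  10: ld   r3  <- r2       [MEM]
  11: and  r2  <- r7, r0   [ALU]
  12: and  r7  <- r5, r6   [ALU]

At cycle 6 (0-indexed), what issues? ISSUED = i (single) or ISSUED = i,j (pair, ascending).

ISSUED = 9,10

  cy0 -> i0,i1 (xor.ALU;mul.MUL) 2-wide
  cy1 -> i2 (st.MEM) no-port MEM/MEM
  cy2 -> i3 (st.MEM) no-port MEM/MEM
  cy3 -> i4,i5 (ld.MEM;sub.ALU) 2-wide
  cy4 -> i6 (or.ALU) RAW r3
  cy5 -> i7,i8 (mul.MUL;sll.ALU) 2-wide
  cy6 -> i9,i10 (sll.ALU;ld.MEM) 2-wide
  cy7 -> i11,i12 (and.ALU;and.ALU) 2-wide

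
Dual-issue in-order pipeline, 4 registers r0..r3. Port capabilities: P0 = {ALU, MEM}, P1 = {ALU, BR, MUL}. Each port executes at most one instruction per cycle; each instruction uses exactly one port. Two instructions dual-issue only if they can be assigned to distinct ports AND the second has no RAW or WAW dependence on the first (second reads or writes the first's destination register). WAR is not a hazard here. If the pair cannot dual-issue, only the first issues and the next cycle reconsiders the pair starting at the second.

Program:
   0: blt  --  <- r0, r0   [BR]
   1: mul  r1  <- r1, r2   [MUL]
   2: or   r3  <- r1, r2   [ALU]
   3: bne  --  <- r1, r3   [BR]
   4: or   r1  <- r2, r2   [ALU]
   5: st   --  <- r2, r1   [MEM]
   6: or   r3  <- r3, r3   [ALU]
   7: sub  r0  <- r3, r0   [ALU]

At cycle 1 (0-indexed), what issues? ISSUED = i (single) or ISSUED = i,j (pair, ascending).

[0] i0  blt.BR  -- no-port BR/MUL
[1] i1  mul.MUL  -- RAW r1
[2] i2  or.ALU  -- RAW r3
[3] i3,i4  bne.BR+or.ALU  -- 2-wide
[4] i5,i6  st.MEM+or.ALU  -- 2-wide
[5] i7  sub.ALU  -- tail

ISSUED = 1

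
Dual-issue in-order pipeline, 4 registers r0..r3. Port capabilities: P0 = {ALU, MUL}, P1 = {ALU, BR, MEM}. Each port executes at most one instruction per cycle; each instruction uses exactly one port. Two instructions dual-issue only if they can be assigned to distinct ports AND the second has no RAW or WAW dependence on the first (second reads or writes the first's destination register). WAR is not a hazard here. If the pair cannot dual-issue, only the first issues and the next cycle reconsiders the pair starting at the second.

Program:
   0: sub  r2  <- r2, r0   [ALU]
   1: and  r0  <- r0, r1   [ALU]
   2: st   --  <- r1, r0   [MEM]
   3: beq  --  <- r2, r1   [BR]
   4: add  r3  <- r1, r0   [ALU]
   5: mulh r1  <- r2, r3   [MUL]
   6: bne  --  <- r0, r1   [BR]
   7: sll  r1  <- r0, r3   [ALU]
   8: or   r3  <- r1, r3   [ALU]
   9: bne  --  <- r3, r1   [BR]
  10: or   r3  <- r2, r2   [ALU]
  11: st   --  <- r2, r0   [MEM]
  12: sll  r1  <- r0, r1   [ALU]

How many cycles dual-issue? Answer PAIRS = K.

c0: i0&i1 sub.ALU;and.ALU  pair
c1: i2 st.MEM  no-port MEM/BR
c2: i3&i4 beq.BR;add.ALU  pair
c3: i5 mulh.MUL  RAW r1
c4: i6&i7 bne.BR;sll.ALU  pair
c5: i8 or.ALU  RAW r3
c6: i9&i10 bne.BR;or.ALU  pair
c7: i11&i12 st.MEM;sll.ALU  pair

PAIRS = 5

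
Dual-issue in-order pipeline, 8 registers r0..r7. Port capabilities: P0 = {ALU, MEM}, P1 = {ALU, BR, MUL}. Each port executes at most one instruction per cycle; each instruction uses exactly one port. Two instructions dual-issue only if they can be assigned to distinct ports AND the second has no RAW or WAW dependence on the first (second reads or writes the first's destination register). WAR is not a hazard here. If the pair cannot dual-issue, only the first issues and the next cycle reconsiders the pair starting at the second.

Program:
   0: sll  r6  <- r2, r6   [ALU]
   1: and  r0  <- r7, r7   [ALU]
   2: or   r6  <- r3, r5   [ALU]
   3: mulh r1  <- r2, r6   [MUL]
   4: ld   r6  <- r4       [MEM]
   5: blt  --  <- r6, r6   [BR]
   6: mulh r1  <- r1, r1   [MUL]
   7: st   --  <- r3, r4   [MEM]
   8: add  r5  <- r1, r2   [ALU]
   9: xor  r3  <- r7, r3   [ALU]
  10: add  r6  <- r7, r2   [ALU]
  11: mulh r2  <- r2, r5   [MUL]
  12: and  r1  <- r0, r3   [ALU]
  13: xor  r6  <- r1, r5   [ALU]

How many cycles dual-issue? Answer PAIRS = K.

PAIRS = 5

c0: i0/i1 sll.ALU/and.ALU  pair
c1: i2 or.ALU  RAW r6
c2: i3/i4 mulh.MUL/ld.MEM  pair
c3: i5 blt.BR  no-port BR/MUL
c4: i6/i7 mulh.MUL/st.MEM  pair
c5: i8/i9 add.ALU/xor.ALU  pair
c6: i10/i11 add.ALU/mulh.MUL  pair
c7: i12 and.ALU  RAW r1
c8: i13 xor.ALU  tail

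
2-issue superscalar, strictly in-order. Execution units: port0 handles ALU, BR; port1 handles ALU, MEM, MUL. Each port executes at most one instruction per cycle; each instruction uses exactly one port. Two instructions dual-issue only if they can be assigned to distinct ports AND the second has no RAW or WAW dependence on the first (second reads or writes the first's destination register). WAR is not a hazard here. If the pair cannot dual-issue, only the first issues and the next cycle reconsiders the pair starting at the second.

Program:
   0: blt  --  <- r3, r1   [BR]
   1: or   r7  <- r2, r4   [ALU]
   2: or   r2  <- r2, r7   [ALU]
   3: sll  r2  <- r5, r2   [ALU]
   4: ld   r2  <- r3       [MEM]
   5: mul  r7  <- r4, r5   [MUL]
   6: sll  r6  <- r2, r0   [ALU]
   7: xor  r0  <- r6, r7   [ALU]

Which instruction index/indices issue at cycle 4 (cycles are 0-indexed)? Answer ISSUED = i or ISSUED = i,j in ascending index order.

ISSUED = 5,6

[0] i0+i1  blt.BR or.ALU  -- pair
[1] i2  or.ALU  -- RAW+WAW r2
[2] i3  sll.ALU  -- WAW r2
[3] i4  ld.MEM  -- no-port MEM/MUL
[4] i5+i6  mul.MUL sll.ALU  -- pair
[5] i7  xor.ALU  -- tail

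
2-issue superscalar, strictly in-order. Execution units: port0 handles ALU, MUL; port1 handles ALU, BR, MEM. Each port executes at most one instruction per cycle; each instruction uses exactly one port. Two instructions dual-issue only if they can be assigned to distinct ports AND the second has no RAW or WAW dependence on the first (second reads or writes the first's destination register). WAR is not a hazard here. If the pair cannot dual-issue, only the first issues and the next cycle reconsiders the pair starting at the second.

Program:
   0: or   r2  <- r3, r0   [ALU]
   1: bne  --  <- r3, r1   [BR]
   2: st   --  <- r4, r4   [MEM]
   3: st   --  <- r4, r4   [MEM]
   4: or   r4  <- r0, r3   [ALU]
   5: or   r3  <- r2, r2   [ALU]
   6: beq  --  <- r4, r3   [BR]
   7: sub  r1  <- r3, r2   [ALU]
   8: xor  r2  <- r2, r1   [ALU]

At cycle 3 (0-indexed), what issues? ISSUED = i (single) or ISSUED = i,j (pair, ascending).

  cy0 -> i0&i1 (or bne) dual
  cy1 -> i2 (st) no-port MEM/MEM
  cy2 -> i3&i4 (st or) dual
  cy3 -> i5 (or) RAW r3
  cy4 -> i6&i7 (beq sub) dual
  cy5 -> i8 (xor) tail

ISSUED = 5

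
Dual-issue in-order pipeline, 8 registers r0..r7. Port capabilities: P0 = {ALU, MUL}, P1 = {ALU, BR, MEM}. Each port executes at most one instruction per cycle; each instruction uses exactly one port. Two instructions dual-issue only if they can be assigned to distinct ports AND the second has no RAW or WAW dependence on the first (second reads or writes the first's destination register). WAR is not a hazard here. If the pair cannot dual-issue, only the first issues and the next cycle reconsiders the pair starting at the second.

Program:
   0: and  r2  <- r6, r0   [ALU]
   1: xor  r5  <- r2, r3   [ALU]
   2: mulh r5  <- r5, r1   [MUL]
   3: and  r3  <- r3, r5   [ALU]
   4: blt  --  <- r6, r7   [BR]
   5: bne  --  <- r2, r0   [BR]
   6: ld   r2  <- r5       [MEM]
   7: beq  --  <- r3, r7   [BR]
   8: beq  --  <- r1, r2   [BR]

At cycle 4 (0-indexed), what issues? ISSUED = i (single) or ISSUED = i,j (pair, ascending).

ISSUED = 5

0. and @i0  | RAW r2
1. xor @i1  | RAW+WAW r5
2. mulh @i2  | RAW r5
3. and blt @i3&i4  | 2-wide
4. bne @i5  | no-port BR/MEM
5. ld @i6  | no-port MEM/BR
6. beq @i7  | no-port BR/BR
7. beq @i8  | tail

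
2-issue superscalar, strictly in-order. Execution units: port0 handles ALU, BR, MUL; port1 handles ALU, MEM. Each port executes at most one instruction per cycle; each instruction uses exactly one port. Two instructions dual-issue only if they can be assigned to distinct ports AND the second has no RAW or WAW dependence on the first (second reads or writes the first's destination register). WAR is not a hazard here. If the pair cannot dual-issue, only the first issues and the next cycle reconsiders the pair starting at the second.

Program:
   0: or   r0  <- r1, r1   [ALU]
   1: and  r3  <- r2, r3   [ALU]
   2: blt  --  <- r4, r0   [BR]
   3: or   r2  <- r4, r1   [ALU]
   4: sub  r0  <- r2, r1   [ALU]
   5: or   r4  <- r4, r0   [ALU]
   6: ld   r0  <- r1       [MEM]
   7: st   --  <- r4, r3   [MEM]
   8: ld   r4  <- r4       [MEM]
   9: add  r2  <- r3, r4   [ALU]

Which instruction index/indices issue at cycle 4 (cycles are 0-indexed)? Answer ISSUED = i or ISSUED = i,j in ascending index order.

  cy0 -> i0,i1 (or/and) 2-wide
  cy1 -> i2,i3 (blt/or) 2-wide
  cy2 -> i4 (sub) RAW r0
  cy3 -> i5,i6 (or/ld) 2-wide
  cy4 -> i7 (st) no-port MEM/MEM
  cy5 -> i8 (ld) RAW r4
  cy6 -> i9 (add) tail

ISSUED = 7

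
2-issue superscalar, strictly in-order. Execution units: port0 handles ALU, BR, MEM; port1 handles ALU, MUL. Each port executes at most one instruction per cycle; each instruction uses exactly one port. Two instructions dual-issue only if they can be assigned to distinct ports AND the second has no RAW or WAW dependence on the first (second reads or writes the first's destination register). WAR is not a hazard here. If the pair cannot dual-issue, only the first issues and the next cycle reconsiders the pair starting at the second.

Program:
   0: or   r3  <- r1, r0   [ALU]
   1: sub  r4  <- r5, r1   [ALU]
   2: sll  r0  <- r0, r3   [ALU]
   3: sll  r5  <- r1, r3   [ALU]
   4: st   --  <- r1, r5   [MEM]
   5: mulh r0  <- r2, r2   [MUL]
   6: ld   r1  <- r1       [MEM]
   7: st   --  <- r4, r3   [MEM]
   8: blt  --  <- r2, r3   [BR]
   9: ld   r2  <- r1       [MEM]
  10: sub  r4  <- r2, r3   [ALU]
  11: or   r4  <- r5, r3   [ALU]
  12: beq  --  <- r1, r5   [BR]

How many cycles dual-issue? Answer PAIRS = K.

PAIRS = 4

  cy0 -> i0/i1 (or.ALU sub.ALU) dual
  cy1 -> i2/i3 (sll.ALU sll.ALU) dual
  cy2 -> i4/i5 (st.MEM mulh.MUL) dual
  cy3 -> i6 (ld.MEM) no-port MEM/MEM
  cy4 -> i7 (st.MEM) no-port MEM/BR
  cy5 -> i8 (blt.BR) no-port BR/MEM
  cy6 -> i9 (ld.MEM) RAW r2
  cy7 -> i10 (sub.ALU) WAW r4
  cy8 -> i11/i12 (or.ALU beq.BR) dual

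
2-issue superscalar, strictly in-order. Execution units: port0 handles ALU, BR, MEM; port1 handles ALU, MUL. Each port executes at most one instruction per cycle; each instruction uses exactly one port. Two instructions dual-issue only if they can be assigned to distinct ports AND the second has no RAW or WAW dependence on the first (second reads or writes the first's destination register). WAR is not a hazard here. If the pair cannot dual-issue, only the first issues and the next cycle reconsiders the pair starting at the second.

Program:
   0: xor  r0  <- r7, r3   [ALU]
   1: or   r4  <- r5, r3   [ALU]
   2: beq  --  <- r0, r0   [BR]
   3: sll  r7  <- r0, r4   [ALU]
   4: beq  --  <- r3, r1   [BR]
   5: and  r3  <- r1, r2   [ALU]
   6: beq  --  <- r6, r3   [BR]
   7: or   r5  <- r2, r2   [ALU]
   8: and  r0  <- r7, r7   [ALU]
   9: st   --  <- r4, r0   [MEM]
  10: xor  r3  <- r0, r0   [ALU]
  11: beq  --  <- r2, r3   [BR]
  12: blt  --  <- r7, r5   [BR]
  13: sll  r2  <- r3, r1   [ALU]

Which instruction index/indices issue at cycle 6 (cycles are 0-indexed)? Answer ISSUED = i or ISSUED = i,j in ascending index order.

ISSUED = 11

  cy0 -> i0&i1 (xor.ALU+or.ALU) pair
  cy1 -> i2&i3 (beq.BR+sll.ALU) pair
  cy2 -> i4&i5 (beq.BR+and.ALU) pair
  cy3 -> i6&i7 (beq.BR+or.ALU) pair
  cy4 -> i8 (and.ALU) RAW r0
  cy5 -> i9&i10 (st.MEM+xor.ALU) pair
  cy6 -> i11 (beq.BR) no-port BR/BR
  cy7 -> i12&i13 (blt.BR+sll.ALU) pair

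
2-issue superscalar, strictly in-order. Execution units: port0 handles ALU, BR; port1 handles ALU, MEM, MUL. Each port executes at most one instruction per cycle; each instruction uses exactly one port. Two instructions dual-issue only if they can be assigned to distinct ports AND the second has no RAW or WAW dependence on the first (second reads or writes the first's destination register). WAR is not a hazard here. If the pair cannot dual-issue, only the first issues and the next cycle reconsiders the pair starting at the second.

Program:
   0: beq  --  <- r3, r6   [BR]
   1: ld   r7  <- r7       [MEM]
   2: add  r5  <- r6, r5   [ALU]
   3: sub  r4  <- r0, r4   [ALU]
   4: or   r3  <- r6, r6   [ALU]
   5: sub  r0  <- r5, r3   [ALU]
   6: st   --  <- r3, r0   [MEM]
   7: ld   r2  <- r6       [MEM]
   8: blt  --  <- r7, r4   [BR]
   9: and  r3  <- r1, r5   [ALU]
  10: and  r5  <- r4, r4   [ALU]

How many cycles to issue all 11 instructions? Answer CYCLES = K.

CYCLES = 7

t=0 i0,i1:beq.BR/ld.MEM ; 2-wide
t=1 i2,i3:add.ALU/sub.ALU ; 2-wide
t=2 i4:or.ALU ; RAW r3
t=3 i5:sub.ALU ; RAW r0
t=4 i6:st.MEM ; no-port MEM/MEM
t=5 i7,i8:ld.MEM/blt.BR ; 2-wide
t=6 i9,i10:and.ALU/and.ALU ; 2-wide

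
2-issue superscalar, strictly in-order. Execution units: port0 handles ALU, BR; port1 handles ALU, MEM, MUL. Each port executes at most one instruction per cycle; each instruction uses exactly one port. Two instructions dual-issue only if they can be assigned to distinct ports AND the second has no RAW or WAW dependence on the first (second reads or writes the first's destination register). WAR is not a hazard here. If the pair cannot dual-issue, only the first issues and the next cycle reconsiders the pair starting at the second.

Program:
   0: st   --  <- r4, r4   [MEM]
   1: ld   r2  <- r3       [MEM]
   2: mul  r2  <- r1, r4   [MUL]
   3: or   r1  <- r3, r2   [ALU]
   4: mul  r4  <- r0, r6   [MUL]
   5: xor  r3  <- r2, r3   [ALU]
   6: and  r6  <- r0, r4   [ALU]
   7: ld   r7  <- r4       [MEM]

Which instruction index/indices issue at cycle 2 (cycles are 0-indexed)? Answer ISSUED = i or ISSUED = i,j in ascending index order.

0. st.MEM @i0  | no-port MEM/MEM
1. ld.MEM @i1  | no-port MEM/MUL
2. mul.MUL @i2  | RAW r2
3. or.ALU mul.MUL @i3,i4  | dual
4. xor.ALU and.ALU @i5,i6  | dual
5. ld.MEM @i7  | tail

ISSUED = 2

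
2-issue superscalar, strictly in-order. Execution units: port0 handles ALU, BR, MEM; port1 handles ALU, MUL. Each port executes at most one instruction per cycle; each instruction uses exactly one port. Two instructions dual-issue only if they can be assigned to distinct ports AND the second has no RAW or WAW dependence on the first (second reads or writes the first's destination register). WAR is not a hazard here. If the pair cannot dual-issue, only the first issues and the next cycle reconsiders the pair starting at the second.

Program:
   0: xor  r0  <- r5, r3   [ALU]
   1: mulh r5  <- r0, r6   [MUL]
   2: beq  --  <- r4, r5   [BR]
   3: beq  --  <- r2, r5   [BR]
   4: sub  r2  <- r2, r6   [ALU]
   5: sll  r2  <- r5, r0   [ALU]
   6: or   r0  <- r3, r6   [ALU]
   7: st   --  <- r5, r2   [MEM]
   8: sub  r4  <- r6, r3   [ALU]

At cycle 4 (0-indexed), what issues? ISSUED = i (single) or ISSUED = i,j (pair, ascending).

ISSUED = 5,6

t=0 i0:xor.ALU ; RAW r0
t=1 i1:mulh.MUL ; RAW r5
t=2 i2:beq.BR ; no-port BR/BR
t=3 i3&i4:beq.BR;sub.ALU ; pair
t=4 i5&i6:sll.ALU;or.ALU ; pair
t=5 i7&i8:st.MEM;sub.ALU ; pair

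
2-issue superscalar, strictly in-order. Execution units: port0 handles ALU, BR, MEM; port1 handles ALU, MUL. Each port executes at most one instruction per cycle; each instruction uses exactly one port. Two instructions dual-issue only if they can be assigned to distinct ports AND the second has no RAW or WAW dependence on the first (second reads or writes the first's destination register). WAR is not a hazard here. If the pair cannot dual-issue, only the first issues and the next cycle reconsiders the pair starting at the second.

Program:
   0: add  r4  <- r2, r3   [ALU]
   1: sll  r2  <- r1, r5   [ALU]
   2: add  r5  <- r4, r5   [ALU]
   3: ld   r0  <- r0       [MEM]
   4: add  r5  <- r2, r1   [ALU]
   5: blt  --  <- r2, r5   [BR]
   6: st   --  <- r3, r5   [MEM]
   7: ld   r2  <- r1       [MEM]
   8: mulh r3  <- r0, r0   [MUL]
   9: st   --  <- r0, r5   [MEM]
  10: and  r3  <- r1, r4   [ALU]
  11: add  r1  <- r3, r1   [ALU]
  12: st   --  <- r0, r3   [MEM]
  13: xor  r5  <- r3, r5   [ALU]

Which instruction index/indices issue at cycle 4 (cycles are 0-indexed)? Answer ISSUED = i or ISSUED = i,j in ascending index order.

ISSUED = 6

c0: i0,i1 add.ALU+sll.ALU  2-wide
c1: i2,i3 add.ALU+ld.MEM  2-wide
c2: i4 add.ALU  RAW r5
c3: i5 blt.BR  no-port BR/MEM
c4: i6 st.MEM  no-port MEM/MEM
c5: i7,i8 ld.MEM+mulh.MUL  2-wide
c6: i9,i10 st.MEM+and.ALU  2-wide
c7: i11,i12 add.ALU+st.MEM  2-wide
c8: i13 xor.ALU  tail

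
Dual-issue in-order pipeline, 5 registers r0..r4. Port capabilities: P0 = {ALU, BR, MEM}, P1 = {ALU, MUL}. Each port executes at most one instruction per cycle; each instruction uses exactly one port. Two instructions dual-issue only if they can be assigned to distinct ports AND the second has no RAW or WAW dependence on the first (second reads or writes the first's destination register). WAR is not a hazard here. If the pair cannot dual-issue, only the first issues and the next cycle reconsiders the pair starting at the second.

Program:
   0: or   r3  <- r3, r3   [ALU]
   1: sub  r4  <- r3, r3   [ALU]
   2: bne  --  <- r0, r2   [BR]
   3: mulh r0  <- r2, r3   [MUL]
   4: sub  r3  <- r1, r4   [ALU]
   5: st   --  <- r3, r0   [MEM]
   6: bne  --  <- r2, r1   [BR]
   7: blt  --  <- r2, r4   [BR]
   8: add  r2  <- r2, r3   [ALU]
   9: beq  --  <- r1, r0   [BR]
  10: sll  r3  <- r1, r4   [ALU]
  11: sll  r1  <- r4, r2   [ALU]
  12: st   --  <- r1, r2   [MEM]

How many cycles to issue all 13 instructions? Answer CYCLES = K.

CYCLES = 9

[0] i0  or.ALU  -- RAW r3
[1] i1,i2  sub.ALU;bne.BR  -- 2-wide
[2] i3,i4  mulh.MUL;sub.ALU  -- 2-wide
[3] i5  st.MEM  -- no-port MEM/BR
[4] i6  bne.BR  -- no-port BR/BR
[5] i7,i8  blt.BR;add.ALU  -- 2-wide
[6] i9,i10  beq.BR;sll.ALU  -- 2-wide
[7] i11  sll.ALU  -- RAW r1
[8] i12  st.MEM  -- tail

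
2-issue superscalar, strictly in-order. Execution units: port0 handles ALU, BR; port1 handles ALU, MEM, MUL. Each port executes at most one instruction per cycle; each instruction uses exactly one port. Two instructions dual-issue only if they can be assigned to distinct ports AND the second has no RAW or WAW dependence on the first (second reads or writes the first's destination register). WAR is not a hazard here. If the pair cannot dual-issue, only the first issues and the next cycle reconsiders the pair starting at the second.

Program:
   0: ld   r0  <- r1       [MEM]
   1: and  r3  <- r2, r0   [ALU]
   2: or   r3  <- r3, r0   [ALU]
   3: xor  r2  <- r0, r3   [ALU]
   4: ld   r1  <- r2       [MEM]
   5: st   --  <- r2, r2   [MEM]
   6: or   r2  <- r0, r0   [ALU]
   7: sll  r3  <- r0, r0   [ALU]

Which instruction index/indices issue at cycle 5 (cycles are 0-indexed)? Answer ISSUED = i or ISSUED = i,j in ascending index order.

ISSUED = 5,6

[0] i0  ld.MEM  -- RAW r0
[1] i1  and.ALU  -- RAW+WAW r3
[2] i2  or.ALU  -- RAW r3
[3] i3  xor.ALU  -- RAW r2
[4] i4  ld.MEM  -- no-port MEM/MEM
[5] i5/i6  st.MEM or.ALU  -- dual
[6] i7  sll.ALU  -- tail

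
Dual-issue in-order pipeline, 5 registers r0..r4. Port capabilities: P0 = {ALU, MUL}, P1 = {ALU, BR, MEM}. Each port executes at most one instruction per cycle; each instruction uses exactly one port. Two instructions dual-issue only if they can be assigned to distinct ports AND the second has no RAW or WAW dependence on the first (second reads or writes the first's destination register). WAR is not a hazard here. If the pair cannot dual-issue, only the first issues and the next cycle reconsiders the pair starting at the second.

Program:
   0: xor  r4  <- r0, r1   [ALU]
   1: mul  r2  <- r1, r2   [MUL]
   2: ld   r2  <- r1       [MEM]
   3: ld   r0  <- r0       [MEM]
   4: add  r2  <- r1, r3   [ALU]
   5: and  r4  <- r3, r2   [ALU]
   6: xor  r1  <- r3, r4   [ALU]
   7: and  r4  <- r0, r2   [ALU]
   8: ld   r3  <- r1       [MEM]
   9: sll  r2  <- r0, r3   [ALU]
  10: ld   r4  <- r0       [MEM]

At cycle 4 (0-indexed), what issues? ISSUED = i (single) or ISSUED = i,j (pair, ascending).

t=0 i0,i1:xor.ALU mul.MUL ; 2-wide
t=1 i2:ld.MEM ; no-port MEM/MEM
t=2 i3,i4:ld.MEM add.ALU ; 2-wide
t=3 i5:and.ALU ; RAW r4
t=4 i6,i7:xor.ALU and.ALU ; 2-wide
t=5 i8:ld.MEM ; RAW r3
t=6 i9,i10:sll.ALU ld.MEM ; 2-wide

ISSUED = 6,7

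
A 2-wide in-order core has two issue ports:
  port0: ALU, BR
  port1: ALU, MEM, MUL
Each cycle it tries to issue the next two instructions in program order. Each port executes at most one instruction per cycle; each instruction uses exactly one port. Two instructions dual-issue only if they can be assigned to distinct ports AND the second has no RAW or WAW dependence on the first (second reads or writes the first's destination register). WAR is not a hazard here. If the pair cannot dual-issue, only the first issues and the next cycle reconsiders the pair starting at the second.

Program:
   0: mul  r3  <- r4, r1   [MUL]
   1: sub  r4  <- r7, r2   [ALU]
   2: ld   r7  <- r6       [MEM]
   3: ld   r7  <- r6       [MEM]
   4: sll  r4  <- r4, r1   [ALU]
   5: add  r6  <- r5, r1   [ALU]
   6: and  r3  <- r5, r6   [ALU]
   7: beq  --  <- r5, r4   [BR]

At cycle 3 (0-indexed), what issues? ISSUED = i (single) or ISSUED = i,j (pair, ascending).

ISSUED = 5

#0 head=0: mul/sub i0&i1 pair
#1 head=2: ld i2 no-port MEM/MEM
#2 head=3: ld/sll i3&i4 pair
#3 head=5: add i5 RAW r6
#4 head=6: and/beq i6&i7 pair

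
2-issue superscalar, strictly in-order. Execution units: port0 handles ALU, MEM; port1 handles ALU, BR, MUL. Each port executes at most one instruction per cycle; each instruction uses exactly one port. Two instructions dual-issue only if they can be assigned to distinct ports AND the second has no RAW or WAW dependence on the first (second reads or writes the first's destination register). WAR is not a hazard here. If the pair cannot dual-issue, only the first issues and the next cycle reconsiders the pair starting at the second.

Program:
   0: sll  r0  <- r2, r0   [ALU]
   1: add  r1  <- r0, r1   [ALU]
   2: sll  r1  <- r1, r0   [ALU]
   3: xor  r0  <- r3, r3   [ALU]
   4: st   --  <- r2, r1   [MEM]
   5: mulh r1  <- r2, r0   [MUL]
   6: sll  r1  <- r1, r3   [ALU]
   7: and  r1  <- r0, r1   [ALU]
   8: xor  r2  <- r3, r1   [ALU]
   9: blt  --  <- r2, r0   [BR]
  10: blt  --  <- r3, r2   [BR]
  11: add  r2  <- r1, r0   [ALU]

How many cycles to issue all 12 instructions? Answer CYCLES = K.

CYCLES = 9

0. sll.ALU @i0  | RAW r0
1. add.ALU @i1  | RAW+WAW r1
2. sll.ALU+xor.ALU @i2+i3  | pair
3. st.MEM+mulh.MUL @i4+i5  | pair
4. sll.ALU @i6  | RAW+WAW r1
5. and.ALU @i7  | RAW r1
6. xor.ALU @i8  | RAW r2
7. blt.BR @i9  | no-port BR/BR
8. blt.BR+add.ALU @i10+i11  | pair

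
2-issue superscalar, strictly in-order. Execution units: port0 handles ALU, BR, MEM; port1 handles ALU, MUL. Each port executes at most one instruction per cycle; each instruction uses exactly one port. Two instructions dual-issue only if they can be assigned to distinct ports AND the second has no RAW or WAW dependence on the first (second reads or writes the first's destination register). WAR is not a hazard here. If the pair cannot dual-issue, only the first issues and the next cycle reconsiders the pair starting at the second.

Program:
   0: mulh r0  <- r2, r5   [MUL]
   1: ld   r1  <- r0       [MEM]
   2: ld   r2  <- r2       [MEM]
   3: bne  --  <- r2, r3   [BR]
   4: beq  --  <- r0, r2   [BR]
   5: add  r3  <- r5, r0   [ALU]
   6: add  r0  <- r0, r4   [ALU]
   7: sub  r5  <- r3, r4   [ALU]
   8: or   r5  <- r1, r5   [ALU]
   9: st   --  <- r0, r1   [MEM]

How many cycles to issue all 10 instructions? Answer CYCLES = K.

  cy0 -> i0 (mulh) RAW r0
  cy1 -> i1 (ld) no-port MEM/MEM
  cy2 -> i2 (ld) no-port MEM/BR
  cy3 -> i3 (bne) no-port BR/BR
  cy4 -> i4&i5 (beq/add) pair
  cy5 -> i6&i7 (add/sub) pair
  cy6 -> i8&i9 (or/st) pair

CYCLES = 7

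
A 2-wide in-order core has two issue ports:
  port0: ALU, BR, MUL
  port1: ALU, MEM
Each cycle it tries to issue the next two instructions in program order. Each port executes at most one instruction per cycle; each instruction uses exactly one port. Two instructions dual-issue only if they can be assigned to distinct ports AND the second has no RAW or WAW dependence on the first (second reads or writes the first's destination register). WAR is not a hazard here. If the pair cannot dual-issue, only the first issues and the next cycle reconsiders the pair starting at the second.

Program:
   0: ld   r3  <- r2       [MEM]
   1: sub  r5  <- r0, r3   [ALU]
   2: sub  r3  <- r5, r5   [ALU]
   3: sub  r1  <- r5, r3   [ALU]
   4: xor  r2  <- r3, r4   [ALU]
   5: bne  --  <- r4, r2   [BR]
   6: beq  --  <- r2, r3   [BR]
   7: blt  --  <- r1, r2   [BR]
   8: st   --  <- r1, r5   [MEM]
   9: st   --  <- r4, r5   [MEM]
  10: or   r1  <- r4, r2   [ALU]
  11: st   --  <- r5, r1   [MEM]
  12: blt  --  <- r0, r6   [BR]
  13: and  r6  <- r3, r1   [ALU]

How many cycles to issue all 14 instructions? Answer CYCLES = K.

[0] i0  ld  -- RAW r3
[1] i1  sub  -- RAW r5
[2] i2  sub  -- RAW r3
[3] i3&i4  sub xor  -- dual
[4] i5  bne  -- no-port BR/BR
[5] i6  beq  -- no-port BR/BR
[6] i7&i8  blt st  -- dual
[7] i9&i10  st or  -- dual
[8] i11&i12  st blt  -- dual
[9] i13  and  -- tail

CYCLES = 10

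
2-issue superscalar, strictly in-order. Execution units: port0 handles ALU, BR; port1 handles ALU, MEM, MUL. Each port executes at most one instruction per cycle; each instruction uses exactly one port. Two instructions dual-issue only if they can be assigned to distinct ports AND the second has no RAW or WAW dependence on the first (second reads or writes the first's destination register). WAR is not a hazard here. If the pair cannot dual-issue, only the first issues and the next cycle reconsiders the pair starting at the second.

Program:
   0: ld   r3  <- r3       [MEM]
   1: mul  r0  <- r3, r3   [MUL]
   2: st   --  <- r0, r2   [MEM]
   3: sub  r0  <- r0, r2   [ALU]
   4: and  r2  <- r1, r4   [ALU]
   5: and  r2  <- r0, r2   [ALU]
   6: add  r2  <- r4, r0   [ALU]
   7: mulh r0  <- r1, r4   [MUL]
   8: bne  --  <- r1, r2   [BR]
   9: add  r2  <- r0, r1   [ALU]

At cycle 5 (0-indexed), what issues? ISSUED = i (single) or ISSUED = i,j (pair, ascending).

#0 head=0: ld.MEM i0 no-port MEM/MUL
#1 head=1: mul.MUL i1 no-port MUL/MEM
#2 head=2: st.MEM sub.ALU i2/i3 dual
#3 head=4: and.ALU i4 RAW+WAW r2
#4 head=5: and.ALU i5 WAW r2
#5 head=6: add.ALU mulh.MUL i6/i7 dual
#6 head=8: bne.BR add.ALU i8/i9 dual

ISSUED = 6,7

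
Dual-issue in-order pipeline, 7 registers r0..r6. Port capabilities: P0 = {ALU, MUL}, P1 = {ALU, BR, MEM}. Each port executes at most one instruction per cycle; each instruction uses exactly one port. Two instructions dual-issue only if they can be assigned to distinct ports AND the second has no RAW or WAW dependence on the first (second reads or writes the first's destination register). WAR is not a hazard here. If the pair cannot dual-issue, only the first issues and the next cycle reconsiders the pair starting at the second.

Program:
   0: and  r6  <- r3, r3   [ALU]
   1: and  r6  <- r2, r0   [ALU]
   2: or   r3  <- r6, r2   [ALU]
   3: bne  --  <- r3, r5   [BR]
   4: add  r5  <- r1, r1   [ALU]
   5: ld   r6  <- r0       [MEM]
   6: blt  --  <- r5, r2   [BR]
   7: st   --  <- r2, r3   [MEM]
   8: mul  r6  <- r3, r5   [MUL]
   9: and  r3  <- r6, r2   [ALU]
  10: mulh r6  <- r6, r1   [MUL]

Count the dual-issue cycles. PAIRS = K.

[0] i0  and  -- WAW r6
[1] i1  and  -- RAW r6
[2] i2  or  -- RAW r3
[3] i3,i4  bne/add  -- 2-wide
[4] i5  ld  -- no-port MEM/BR
[5] i6  blt  -- no-port BR/MEM
[6] i7,i8  st/mul  -- 2-wide
[7] i9,i10  and/mulh  -- 2-wide

PAIRS = 3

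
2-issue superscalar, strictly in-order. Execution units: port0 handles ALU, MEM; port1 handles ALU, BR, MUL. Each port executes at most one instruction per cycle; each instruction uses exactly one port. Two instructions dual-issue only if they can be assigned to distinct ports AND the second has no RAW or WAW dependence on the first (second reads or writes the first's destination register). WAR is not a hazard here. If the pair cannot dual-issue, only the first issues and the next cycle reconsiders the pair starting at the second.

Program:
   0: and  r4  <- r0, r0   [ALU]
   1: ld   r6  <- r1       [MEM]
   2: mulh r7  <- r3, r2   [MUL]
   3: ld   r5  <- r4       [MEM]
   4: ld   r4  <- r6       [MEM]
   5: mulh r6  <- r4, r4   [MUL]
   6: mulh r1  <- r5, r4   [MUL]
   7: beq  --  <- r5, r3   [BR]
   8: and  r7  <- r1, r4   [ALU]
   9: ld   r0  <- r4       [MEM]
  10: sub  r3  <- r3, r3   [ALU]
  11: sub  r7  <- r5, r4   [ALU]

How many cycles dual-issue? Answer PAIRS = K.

c0: i0,i1 and.ALU;ld.MEM  pair
c1: i2,i3 mulh.MUL;ld.MEM  pair
c2: i4 ld.MEM  RAW r4
c3: i5 mulh.MUL  no-port MUL/MUL
c4: i6 mulh.MUL  no-port MUL/BR
c5: i7,i8 beq.BR;and.ALU  pair
c6: i9,i10 ld.MEM;sub.ALU  pair
c7: i11 sub.ALU  tail

PAIRS = 4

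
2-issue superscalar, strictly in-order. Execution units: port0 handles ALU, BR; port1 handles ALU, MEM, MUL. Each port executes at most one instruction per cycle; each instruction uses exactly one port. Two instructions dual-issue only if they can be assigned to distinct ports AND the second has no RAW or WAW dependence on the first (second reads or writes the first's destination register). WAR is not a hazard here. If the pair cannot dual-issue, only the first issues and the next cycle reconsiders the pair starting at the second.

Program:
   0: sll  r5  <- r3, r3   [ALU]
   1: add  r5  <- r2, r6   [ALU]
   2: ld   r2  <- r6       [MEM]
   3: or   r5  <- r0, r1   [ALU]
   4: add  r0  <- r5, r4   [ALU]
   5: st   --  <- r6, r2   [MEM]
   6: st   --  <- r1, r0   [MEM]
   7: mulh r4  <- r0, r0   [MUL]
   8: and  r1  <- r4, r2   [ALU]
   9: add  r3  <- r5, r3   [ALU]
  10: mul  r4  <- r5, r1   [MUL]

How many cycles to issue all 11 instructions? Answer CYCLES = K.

c0: i0 sll  WAW r5
c1: i1+i2 add ld  pair
c2: i3 or  RAW r5
c3: i4+i5 add st  pair
c4: i6 st  no-port MEM/MUL
c5: i7 mulh  RAW r4
c6: i8+i9 and add  pair
c7: i10 mul  tail

CYCLES = 8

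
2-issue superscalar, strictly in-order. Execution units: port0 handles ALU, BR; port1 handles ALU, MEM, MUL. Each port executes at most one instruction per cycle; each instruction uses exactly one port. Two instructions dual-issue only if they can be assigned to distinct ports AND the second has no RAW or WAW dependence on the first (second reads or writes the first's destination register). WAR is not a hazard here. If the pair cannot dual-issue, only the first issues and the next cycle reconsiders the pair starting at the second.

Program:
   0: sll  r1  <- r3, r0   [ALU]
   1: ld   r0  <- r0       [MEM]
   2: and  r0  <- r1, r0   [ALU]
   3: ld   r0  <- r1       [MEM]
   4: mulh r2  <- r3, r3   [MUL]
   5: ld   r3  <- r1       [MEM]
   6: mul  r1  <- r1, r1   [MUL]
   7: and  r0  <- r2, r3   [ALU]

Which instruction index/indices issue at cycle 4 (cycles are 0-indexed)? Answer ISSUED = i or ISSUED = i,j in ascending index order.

t=0 i0,i1:sll/ld ; dual
t=1 i2:and ; WAW r0
t=2 i3:ld ; no-port MEM/MUL
t=3 i4:mulh ; no-port MUL/MEM
t=4 i5:ld ; no-port MEM/MUL
t=5 i6,i7:mul/and ; dual

ISSUED = 5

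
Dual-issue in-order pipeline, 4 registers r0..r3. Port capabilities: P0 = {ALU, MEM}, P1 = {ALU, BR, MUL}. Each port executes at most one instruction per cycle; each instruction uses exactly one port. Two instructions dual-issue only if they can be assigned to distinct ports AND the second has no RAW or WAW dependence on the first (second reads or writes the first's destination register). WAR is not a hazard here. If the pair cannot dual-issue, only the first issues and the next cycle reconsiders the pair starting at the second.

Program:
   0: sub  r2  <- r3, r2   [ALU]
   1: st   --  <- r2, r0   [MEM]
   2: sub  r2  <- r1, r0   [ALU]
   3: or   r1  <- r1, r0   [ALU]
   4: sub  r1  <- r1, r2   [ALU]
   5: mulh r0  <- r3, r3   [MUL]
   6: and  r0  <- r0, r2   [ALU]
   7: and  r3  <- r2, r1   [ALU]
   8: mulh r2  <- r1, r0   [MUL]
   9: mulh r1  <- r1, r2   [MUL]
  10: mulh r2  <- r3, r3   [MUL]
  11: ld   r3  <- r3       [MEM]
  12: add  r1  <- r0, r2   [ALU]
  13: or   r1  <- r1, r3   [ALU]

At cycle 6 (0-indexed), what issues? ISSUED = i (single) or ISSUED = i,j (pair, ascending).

c0: i0 sub  RAW r2
c1: i1+i2 st;sub  dual
c2: i3 or  RAW+WAW r1
c3: i4+i5 sub;mulh  dual
c4: i6+i7 and;and  dual
c5: i8 mulh  no-port MUL/MUL
c6: i9 mulh  no-port MUL/MUL
c7: i10+i11 mulh;ld  dual
c8: i12 add  RAW+WAW r1
c9: i13 or  tail

ISSUED = 9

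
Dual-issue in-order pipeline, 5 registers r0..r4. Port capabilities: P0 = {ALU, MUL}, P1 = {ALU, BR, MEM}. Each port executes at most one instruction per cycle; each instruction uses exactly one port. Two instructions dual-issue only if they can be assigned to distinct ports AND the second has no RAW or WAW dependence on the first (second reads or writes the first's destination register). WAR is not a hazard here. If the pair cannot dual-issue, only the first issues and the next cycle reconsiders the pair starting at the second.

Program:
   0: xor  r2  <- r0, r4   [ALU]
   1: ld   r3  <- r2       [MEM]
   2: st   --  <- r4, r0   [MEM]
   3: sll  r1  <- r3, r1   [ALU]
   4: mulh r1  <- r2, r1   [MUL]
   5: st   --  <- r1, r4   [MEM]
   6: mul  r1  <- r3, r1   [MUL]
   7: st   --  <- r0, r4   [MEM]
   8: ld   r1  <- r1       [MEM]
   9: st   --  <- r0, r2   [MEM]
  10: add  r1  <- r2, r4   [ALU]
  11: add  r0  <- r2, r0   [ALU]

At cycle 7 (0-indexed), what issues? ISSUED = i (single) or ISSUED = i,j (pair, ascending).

ISSUED = 9,10

[0] i0  xor  -- RAW r2
[1] i1  ld  -- no-port MEM/MEM
[2] i2&i3  st;sll  -- 2-wide
[3] i4  mulh  -- RAW r1
[4] i5&i6  st;mul  -- 2-wide
[5] i7  st  -- no-port MEM/MEM
[6] i8  ld  -- no-port MEM/MEM
[7] i9&i10  st;add  -- 2-wide
[8] i11  add  -- tail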